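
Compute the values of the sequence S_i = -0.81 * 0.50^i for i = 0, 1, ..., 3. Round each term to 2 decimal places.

This is a geometric sequence.
i=0: S_0 = -0.81 * 0.5^0 = -0.81
i=1: S_1 = -0.81 * 0.5^1 ≈ -0.41
i=2: S_2 = -0.81 * 0.5^2 ≈ -0.2
i=3: S_3 = -0.81 * 0.5^3 ≈ -0.1
The first 4 terms are: [-0.81, -0.41, -0.2, -0.1]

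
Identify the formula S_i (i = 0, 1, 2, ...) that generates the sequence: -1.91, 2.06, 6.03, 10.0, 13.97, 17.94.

Check differences: 2.06 - -1.91 = 3.97
6.03 - 2.06 = 3.97
Common difference d = 3.97.
First term a = -1.91.
Formula: S_i = -1.91 + 3.97*i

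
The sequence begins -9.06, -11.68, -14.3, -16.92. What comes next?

Differences: -11.68 - -9.06 = -2.62
This is an arithmetic sequence with common difference d = -2.62.
Next term = -16.92 + -2.62 = -19.54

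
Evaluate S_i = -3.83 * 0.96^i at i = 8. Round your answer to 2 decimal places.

S_8 = -3.83 * 0.96^8 ≈ -3.83 * 0.7214 ≈ -2.76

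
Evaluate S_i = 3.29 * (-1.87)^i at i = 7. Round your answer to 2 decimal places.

S_7 = 3.29 * (-1.87)^7 ≈ 3.29 * -79.9634 ≈ -263.08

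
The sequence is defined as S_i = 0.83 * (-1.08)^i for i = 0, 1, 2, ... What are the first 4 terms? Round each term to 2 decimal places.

This is a geometric sequence.
i=0: S_0 = 0.83 * (-1.08)^0 = 0.83
i=1: S_1 = 0.83 * (-1.08)^1 ≈ -0.9
i=2: S_2 = 0.83 * (-1.08)^2 ≈ 0.97
i=3: S_3 = 0.83 * (-1.08)^3 ≈ -1.05
The first 4 terms are: [0.83, -0.9, 0.97, -1.05]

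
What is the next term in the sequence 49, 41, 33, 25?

Differences: 41 - 49 = -8
This is an arithmetic sequence with common difference d = -8.
Next term = 25 + -8 = 17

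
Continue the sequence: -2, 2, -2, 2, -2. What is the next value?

Ratios: 2 / -2 = -1.0
This is a geometric sequence with common ratio r = -1.
Next term = -2 * -1 = 2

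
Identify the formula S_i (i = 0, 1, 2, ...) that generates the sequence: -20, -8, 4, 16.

Check differences: -8 - -20 = 12
4 - -8 = 12
Common difference d = 12.
First term a = -20.
Formula: S_i = -20 + 12*i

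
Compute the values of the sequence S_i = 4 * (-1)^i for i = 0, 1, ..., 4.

This is a geometric sequence.
i=0: S_0 = 4 * (-1)^0 = 4
i=1: S_1 = 4 * (-1)^1 = -4
i=2: S_2 = 4 * (-1)^2 = 4
i=3: S_3 = 4 * (-1)^3 = -4
i=4: S_4 = 4 * (-1)^4 = 4
The first 5 terms are: [4, -4, 4, -4, 4]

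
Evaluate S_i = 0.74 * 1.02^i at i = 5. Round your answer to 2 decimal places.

S_5 = 0.74 * 1.02^5 ≈ 0.74 * 1.1041 ≈ 0.82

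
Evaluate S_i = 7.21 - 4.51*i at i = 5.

S_5 = 7.21 + -4.51*5 = 7.21 + -22.55 = -15.34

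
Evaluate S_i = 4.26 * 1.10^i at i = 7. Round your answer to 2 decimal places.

S_7 = 4.26 * 1.1^7 ≈ 4.26 * 1.9487 ≈ 8.3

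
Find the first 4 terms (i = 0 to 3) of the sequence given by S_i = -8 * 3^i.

This is a geometric sequence.
i=0: S_0 = -8 * 3^0 = -8
i=1: S_1 = -8 * 3^1 = -24
i=2: S_2 = -8 * 3^2 = -72
i=3: S_3 = -8 * 3^3 = -216
The first 4 terms are: [-8, -24, -72, -216]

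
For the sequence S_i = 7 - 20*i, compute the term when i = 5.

S_5 = 7 + -20*5 = 7 + -100 = -93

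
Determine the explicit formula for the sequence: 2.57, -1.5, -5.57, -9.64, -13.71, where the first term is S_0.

Check differences: -1.5 - 2.57 = -4.07
-5.57 - -1.5 = -4.07
Common difference d = -4.07.
First term a = 2.57.
Formula: S_i = 2.57 - 4.07*i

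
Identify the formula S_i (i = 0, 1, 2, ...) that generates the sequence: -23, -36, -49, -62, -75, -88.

Check differences: -36 - -23 = -13
-49 - -36 = -13
Common difference d = -13.
First term a = -23.
Formula: S_i = -23 - 13*i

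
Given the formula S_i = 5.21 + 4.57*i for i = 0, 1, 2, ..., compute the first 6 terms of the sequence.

This is an arithmetic sequence.
i=0: S_0 = 5.21 + 4.57*0 = 5.21
i=1: S_1 = 5.21 + 4.57*1 = 9.78
i=2: S_2 = 5.21 + 4.57*2 = 14.35
i=3: S_3 = 5.21 + 4.57*3 = 18.92
i=4: S_4 = 5.21 + 4.57*4 = 23.49
i=5: S_5 = 5.21 + 4.57*5 = 28.06
The first 6 terms are: [5.21, 9.78, 14.35, 18.92, 23.49, 28.06]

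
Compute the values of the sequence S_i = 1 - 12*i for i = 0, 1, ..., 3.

This is an arithmetic sequence.
i=0: S_0 = 1 + -12*0 = 1
i=1: S_1 = 1 + -12*1 = -11
i=2: S_2 = 1 + -12*2 = -23
i=3: S_3 = 1 + -12*3 = -35
The first 4 terms are: [1, -11, -23, -35]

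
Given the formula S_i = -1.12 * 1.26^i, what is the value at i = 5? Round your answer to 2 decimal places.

S_5 = -1.12 * 1.26^5 ≈ -1.12 * 3.1758 ≈ -3.56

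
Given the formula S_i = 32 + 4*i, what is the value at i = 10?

S_10 = 32 + 4*10 = 32 + 40 = 72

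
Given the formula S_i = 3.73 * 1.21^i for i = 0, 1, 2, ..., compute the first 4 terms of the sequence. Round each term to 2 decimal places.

This is a geometric sequence.
i=0: S_0 = 3.73 * 1.21^0 = 3.73
i=1: S_1 = 3.73 * 1.21^1 ≈ 4.51
i=2: S_2 = 3.73 * 1.21^2 ≈ 5.46
i=3: S_3 = 3.73 * 1.21^3 ≈ 6.61
The first 4 terms are: [3.73, 4.51, 5.46, 6.61]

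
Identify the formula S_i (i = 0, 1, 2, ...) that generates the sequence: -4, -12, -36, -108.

Check ratios: -12 / -4 = 3.0
Common ratio r = 3.
First term a = -4.
Formula: S_i = -4 * 3^i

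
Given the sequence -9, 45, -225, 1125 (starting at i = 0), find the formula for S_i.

Check ratios: 45 / -9 = -5.0
Common ratio r = -5.
First term a = -9.
Formula: S_i = -9 * (-5)^i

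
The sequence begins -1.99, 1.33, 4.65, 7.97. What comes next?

Differences: 1.33 - -1.99 = 3.32
This is an arithmetic sequence with common difference d = 3.32.
Next term = 7.97 + 3.32 = 11.29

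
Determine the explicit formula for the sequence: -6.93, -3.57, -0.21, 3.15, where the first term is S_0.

Check differences: -3.57 - -6.93 = 3.36
-0.21 - -3.57 = 3.36
Common difference d = 3.36.
First term a = -6.93.
Formula: S_i = -6.93 + 3.36*i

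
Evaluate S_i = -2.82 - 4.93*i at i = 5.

S_5 = -2.82 + -4.93*5 = -2.82 + -24.65 = -27.47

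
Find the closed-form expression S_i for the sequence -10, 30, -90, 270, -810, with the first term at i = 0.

Check ratios: 30 / -10 = -3.0
Common ratio r = -3.
First term a = -10.
Formula: S_i = -10 * (-3)^i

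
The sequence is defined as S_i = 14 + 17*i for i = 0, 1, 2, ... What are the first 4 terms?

This is an arithmetic sequence.
i=0: S_0 = 14 + 17*0 = 14
i=1: S_1 = 14 + 17*1 = 31
i=2: S_2 = 14 + 17*2 = 48
i=3: S_3 = 14 + 17*3 = 65
The first 4 terms are: [14, 31, 48, 65]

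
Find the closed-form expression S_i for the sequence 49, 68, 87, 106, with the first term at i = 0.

Check differences: 68 - 49 = 19
87 - 68 = 19
Common difference d = 19.
First term a = 49.
Formula: S_i = 49 + 19*i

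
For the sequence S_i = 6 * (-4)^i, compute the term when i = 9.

S_9 = 6 * (-4)^9 = 6 * -262144 = -1572864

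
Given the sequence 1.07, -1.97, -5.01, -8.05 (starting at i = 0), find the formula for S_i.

Check differences: -1.97 - 1.07 = -3.04
-5.01 - -1.97 = -3.04
Common difference d = -3.04.
First term a = 1.07.
Formula: S_i = 1.07 - 3.04*i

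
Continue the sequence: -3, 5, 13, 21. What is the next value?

Differences: 5 - -3 = 8
This is an arithmetic sequence with common difference d = 8.
Next term = 21 + 8 = 29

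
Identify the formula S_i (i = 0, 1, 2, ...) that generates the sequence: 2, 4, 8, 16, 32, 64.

Check ratios: 4 / 2 = 2.0
Common ratio r = 2.
First term a = 2.
Formula: S_i = 2 * 2^i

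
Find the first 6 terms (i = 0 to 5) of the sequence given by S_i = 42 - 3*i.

This is an arithmetic sequence.
i=0: S_0 = 42 + -3*0 = 42
i=1: S_1 = 42 + -3*1 = 39
i=2: S_2 = 42 + -3*2 = 36
i=3: S_3 = 42 + -3*3 = 33
i=4: S_4 = 42 + -3*4 = 30
i=5: S_5 = 42 + -3*5 = 27
The first 6 terms are: [42, 39, 36, 33, 30, 27]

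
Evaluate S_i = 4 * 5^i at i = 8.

S_8 = 4 * 5^8 = 4 * 390625 = 1562500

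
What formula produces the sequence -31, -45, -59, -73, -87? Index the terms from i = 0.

Check differences: -45 - -31 = -14
-59 - -45 = -14
Common difference d = -14.
First term a = -31.
Formula: S_i = -31 - 14*i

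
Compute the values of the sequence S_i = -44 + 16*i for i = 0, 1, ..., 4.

This is an arithmetic sequence.
i=0: S_0 = -44 + 16*0 = -44
i=1: S_1 = -44 + 16*1 = -28
i=2: S_2 = -44 + 16*2 = -12
i=3: S_3 = -44 + 16*3 = 4
i=4: S_4 = -44 + 16*4 = 20
The first 5 terms are: [-44, -28, -12, 4, 20]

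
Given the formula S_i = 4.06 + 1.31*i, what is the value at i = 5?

S_5 = 4.06 + 1.31*5 = 4.06 + 6.55 = 10.61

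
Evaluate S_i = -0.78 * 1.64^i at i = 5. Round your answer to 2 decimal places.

S_5 = -0.78 * 1.64^5 ≈ -0.78 * 11.8637 ≈ -9.25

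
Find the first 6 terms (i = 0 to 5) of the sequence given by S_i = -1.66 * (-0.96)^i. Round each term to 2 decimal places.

This is a geometric sequence.
i=0: S_0 = -1.66 * (-0.96)^0 = -1.66
i=1: S_1 = -1.66 * (-0.96)^1 ≈ 1.59
i=2: S_2 = -1.66 * (-0.96)^2 ≈ -1.53
i=3: S_3 = -1.66 * (-0.96)^3 ≈ 1.47
i=4: S_4 = -1.66 * (-0.96)^4 ≈ -1.41
i=5: S_5 = -1.66 * (-0.96)^5 ≈ 1.35
The first 6 terms are: [-1.66, 1.59, -1.53, 1.47, -1.41, 1.35]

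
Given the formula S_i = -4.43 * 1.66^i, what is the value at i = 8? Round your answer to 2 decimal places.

S_8 = -4.43 * 1.66^8 ≈ -4.43 * 57.6587 ≈ -255.43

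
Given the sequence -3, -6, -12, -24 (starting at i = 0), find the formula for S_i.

Check ratios: -6 / -3 = 2.0
Common ratio r = 2.
First term a = -3.
Formula: S_i = -3 * 2^i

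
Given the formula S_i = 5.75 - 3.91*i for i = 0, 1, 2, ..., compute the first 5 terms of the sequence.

This is an arithmetic sequence.
i=0: S_0 = 5.75 + -3.91*0 = 5.75
i=1: S_1 = 5.75 + -3.91*1 = 1.84
i=2: S_2 = 5.75 + -3.91*2 = -2.07
i=3: S_3 = 5.75 + -3.91*3 = -5.98
i=4: S_4 = 5.75 + -3.91*4 = -9.89
The first 5 terms are: [5.75, 1.84, -2.07, -5.98, -9.89]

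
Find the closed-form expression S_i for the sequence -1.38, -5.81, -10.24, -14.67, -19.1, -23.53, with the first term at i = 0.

Check differences: -5.81 - -1.38 = -4.43
-10.24 - -5.81 = -4.43
Common difference d = -4.43.
First term a = -1.38.
Formula: S_i = -1.38 - 4.43*i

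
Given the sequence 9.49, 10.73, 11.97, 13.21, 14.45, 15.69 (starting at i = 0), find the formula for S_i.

Check differences: 10.73 - 9.49 = 1.24
11.97 - 10.73 = 1.24
Common difference d = 1.24.
First term a = 9.49.
Formula: S_i = 9.49 + 1.24*i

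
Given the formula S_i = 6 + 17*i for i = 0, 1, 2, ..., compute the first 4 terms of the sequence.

This is an arithmetic sequence.
i=0: S_0 = 6 + 17*0 = 6
i=1: S_1 = 6 + 17*1 = 23
i=2: S_2 = 6 + 17*2 = 40
i=3: S_3 = 6 + 17*3 = 57
The first 4 terms are: [6, 23, 40, 57]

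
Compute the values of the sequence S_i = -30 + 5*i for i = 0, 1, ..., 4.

This is an arithmetic sequence.
i=0: S_0 = -30 + 5*0 = -30
i=1: S_1 = -30 + 5*1 = -25
i=2: S_2 = -30 + 5*2 = -20
i=3: S_3 = -30 + 5*3 = -15
i=4: S_4 = -30 + 5*4 = -10
The first 5 terms are: [-30, -25, -20, -15, -10]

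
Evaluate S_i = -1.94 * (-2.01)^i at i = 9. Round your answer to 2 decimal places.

S_9 = -1.94 * (-2.01)^9 ≈ -1.94 * -535.5062 ≈ 1038.88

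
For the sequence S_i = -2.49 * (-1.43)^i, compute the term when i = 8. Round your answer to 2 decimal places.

S_8 = -2.49 * (-1.43)^8 ≈ -2.49 * 17.4859 ≈ -43.54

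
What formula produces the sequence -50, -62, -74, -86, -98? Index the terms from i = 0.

Check differences: -62 - -50 = -12
-74 - -62 = -12
Common difference d = -12.
First term a = -50.
Formula: S_i = -50 - 12*i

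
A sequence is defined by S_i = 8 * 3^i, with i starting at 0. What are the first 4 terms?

This is a geometric sequence.
i=0: S_0 = 8 * 3^0 = 8
i=1: S_1 = 8 * 3^1 = 24
i=2: S_2 = 8 * 3^2 = 72
i=3: S_3 = 8 * 3^3 = 216
The first 4 terms are: [8, 24, 72, 216]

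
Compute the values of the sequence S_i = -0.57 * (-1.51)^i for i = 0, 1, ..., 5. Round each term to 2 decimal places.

This is a geometric sequence.
i=0: S_0 = -0.57 * (-1.51)^0 = -0.57
i=1: S_1 = -0.57 * (-1.51)^1 ≈ 0.86
i=2: S_2 = -0.57 * (-1.51)^2 ≈ -1.3
i=3: S_3 = -0.57 * (-1.51)^3 ≈ 1.96
i=4: S_4 = -0.57 * (-1.51)^4 ≈ -2.96
i=5: S_5 = -0.57 * (-1.51)^5 ≈ 4.47
The first 6 terms are: [-0.57, 0.86, -1.3, 1.96, -2.96, 4.47]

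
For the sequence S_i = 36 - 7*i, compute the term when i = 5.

S_5 = 36 + -7*5 = 36 + -35 = 1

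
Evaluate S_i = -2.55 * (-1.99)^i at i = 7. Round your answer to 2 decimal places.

S_7 = -2.55 * (-1.99)^7 ≈ -2.55 * -123.5866 ≈ 315.15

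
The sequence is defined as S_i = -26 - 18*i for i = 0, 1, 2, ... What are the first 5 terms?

This is an arithmetic sequence.
i=0: S_0 = -26 + -18*0 = -26
i=1: S_1 = -26 + -18*1 = -44
i=2: S_2 = -26 + -18*2 = -62
i=3: S_3 = -26 + -18*3 = -80
i=4: S_4 = -26 + -18*4 = -98
The first 5 terms are: [-26, -44, -62, -80, -98]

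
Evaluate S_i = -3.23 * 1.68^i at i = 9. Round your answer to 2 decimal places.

S_9 = -3.23 * 1.68^9 ≈ -3.23 * 106.6065 ≈ -344.34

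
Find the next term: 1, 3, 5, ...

Differences: 3 - 1 = 2
This is an arithmetic sequence with common difference d = 2.
Next term = 5 + 2 = 7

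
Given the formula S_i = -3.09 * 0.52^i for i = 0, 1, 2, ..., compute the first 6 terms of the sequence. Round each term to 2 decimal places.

This is a geometric sequence.
i=0: S_0 = -3.09 * 0.52^0 = -3.09
i=1: S_1 = -3.09 * 0.52^1 ≈ -1.61
i=2: S_2 = -3.09 * 0.52^2 ≈ -0.84
i=3: S_3 = -3.09 * 0.52^3 ≈ -0.43
i=4: S_4 = -3.09 * 0.52^4 ≈ -0.23
i=5: S_5 = -3.09 * 0.52^5 ≈ -0.12
The first 6 terms are: [-3.09, -1.61, -0.84, -0.43, -0.23, -0.12]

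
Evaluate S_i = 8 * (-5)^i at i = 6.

S_6 = 8 * (-5)^6 = 8 * 15625 = 125000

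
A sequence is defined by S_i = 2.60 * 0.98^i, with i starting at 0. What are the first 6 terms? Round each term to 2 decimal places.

This is a geometric sequence.
i=0: S_0 = 2.6 * 0.98^0 = 2.6
i=1: S_1 = 2.6 * 0.98^1 ≈ 2.55
i=2: S_2 = 2.6 * 0.98^2 ≈ 2.5
i=3: S_3 = 2.6 * 0.98^3 ≈ 2.45
i=4: S_4 = 2.6 * 0.98^4 ≈ 2.4
i=5: S_5 = 2.6 * 0.98^5 ≈ 2.35
The first 6 terms are: [2.6, 2.55, 2.5, 2.45, 2.4, 2.35]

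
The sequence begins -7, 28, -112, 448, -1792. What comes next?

Ratios: 28 / -7 = -4.0
This is a geometric sequence with common ratio r = -4.
Next term = -1792 * -4 = 7168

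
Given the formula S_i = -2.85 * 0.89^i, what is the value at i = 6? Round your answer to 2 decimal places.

S_6 = -2.85 * 0.89^6 ≈ -2.85 * 0.497 ≈ -1.42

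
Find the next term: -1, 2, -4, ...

Ratios: 2 / -1 = -2.0
This is a geometric sequence with common ratio r = -2.
Next term = -4 * -2 = 8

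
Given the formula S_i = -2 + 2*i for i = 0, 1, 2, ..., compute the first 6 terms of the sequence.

This is an arithmetic sequence.
i=0: S_0 = -2 + 2*0 = -2
i=1: S_1 = -2 + 2*1 = 0
i=2: S_2 = -2 + 2*2 = 2
i=3: S_3 = -2 + 2*3 = 4
i=4: S_4 = -2 + 2*4 = 6
i=5: S_5 = -2 + 2*5 = 8
The first 6 terms are: [-2, 0, 2, 4, 6, 8]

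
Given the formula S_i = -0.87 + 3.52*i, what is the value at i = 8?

S_8 = -0.87 + 3.52*8 = -0.87 + 28.16 = 27.29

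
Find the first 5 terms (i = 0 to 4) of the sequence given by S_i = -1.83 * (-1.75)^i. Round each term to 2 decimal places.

This is a geometric sequence.
i=0: S_0 = -1.83 * (-1.75)^0 = -1.83
i=1: S_1 = -1.83 * (-1.75)^1 ≈ 3.2
i=2: S_2 = -1.83 * (-1.75)^2 ≈ -5.6
i=3: S_3 = -1.83 * (-1.75)^3 ≈ 9.81
i=4: S_4 = -1.83 * (-1.75)^4 ≈ -17.16
The first 5 terms are: [-1.83, 3.2, -5.6, 9.81, -17.16]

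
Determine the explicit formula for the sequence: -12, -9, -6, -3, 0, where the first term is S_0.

Check differences: -9 - -12 = 3
-6 - -9 = 3
Common difference d = 3.
First term a = -12.
Formula: S_i = -12 + 3*i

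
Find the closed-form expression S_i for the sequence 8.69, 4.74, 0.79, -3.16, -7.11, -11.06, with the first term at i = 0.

Check differences: 4.74 - 8.69 = -3.95
0.79 - 4.74 = -3.95
Common difference d = -3.95.
First term a = 8.69.
Formula: S_i = 8.69 - 3.95*i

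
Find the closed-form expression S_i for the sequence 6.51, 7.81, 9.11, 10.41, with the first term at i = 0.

Check differences: 7.81 - 6.51 = 1.3
9.11 - 7.81 = 1.3
Common difference d = 1.3.
First term a = 6.51.
Formula: S_i = 6.51 + 1.30*i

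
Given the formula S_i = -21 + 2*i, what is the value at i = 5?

S_5 = -21 + 2*5 = -21 + 10 = -11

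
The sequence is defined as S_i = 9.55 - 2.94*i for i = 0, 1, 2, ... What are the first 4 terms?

This is an arithmetic sequence.
i=0: S_0 = 9.55 + -2.94*0 = 9.55
i=1: S_1 = 9.55 + -2.94*1 = 6.61
i=2: S_2 = 9.55 + -2.94*2 = 3.67
i=3: S_3 = 9.55 + -2.94*3 = 0.73
The first 4 terms are: [9.55, 6.61, 3.67, 0.73]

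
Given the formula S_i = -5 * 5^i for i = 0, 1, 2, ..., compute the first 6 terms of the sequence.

This is a geometric sequence.
i=0: S_0 = -5 * 5^0 = -5
i=1: S_1 = -5 * 5^1 = -25
i=2: S_2 = -5 * 5^2 = -125
i=3: S_3 = -5 * 5^3 = -625
i=4: S_4 = -5 * 5^4 = -3125
i=5: S_5 = -5 * 5^5 = -15625
The first 6 terms are: [-5, -25, -125, -625, -3125, -15625]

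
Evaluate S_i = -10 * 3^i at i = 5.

S_5 = -10 * 3^5 = -10 * 243 = -2430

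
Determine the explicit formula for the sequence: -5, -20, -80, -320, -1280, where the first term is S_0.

Check ratios: -20 / -5 = 4.0
Common ratio r = 4.
First term a = -5.
Formula: S_i = -5 * 4^i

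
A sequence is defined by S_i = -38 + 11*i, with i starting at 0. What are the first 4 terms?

This is an arithmetic sequence.
i=0: S_0 = -38 + 11*0 = -38
i=1: S_1 = -38 + 11*1 = -27
i=2: S_2 = -38 + 11*2 = -16
i=3: S_3 = -38 + 11*3 = -5
The first 4 terms are: [-38, -27, -16, -5]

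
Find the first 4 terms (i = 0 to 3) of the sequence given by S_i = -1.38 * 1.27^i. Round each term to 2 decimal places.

This is a geometric sequence.
i=0: S_0 = -1.38 * 1.27^0 = -1.38
i=1: S_1 = -1.38 * 1.27^1 ≈ -1.75
i=2: S_2 = -1.38 * 1.27^2 ≈ -2.23
i=3: S_3 = -1.38 * 1.27^3 ≈ -2.83
The first 4 terms are: [-1.38, -1.75, -2.23, -2.83]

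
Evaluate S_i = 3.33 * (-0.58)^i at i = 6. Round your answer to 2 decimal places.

S_6 = 3.33 * (-0.58)^6 ≈ 3.33 * 0.0381 ≈ 0.13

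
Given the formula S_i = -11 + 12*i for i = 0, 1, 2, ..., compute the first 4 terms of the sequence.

This is an arithmetic sequence.
i=0: S_0 = -11 + 12*0 = -11
i=1: S_1 = -11 + 12*1 = 1
i=2: S_2 = -11 + 12*2 = 13
i=3: S_3 = -11 + 12*3 = 25
The first 4 terms are: [-11, 1, 13, 25]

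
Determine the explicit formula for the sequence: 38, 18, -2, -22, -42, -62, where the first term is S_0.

Check differences: 18 - 38 = -20
-2 - 18 = -20
Common difference d = -20.
First term a = 38.
Formula: S_i = 38 - 20*i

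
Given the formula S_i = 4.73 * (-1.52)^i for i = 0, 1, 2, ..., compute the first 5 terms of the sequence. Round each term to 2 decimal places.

This is a geometric sequence.
i=0: S_0 = 4.73 * (-1.52)^0 = 4.73
i=1: S_1 = 4.73 * (-1.52)^1 ≈ -7.19
i=2: S_2 = 4.73 * (-1.52)^2 ≈ 10.93
i=3: S_3 = 4.73 * (-1.52)^3 ≈ -16.61
i=4: S_4 = 4.73 * (-1.52)^4 ≈ 25.25
The first 5 terms are: [4.73, -7.19, 10.93, -16.61, 25.25]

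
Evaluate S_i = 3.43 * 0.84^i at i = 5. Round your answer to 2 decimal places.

S_5 = 3.43 * 0.84^5 ≈ 3.43 * 0.4182 ≈ 1.43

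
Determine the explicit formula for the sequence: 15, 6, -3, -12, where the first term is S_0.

Check differences: 6 - 15 = -9
-3 - 6 = -9
Common difference d = -9.
First term a = 15.
Formula: S_i = 15 - 9*i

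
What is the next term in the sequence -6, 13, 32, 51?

Differences: 13 - -6 = 19
This is an arithmetic sequence with common difference d = 19.
Next term = 51 + 19 = 70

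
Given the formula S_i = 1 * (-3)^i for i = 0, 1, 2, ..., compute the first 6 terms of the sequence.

This is a geometric sequence.
i=0: S_0 = 1 * (-3)^0 = 1
i=1: S_1 = 1 * (-3)^1 = -3
i=2: S_2 = 1 * (-3)^2 = 9
i=3: S_3 = 1 * (-3)^3 = -27
i=4: S_4 = 1 * (-3)^4 = 81
i=5: S_5 = 1 * (-3)^5 = -243
The first 6 terms are: [1, -3, 9, -27, 81, -243]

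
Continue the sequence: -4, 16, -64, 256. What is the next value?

Ratios: 16 / -4 = -4.0
This is a geometric sequence with common ratio r = -4.
Next term = 256 * -4 = -1024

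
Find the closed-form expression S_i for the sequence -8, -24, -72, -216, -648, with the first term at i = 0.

Check ratios: -24 / -8 = 3.0
Common ratio r = 3.
First term a = -8.
Formula: S_i = -8 * 3^i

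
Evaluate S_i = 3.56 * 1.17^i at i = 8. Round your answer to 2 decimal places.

S_8 = 3.56 * 1.17^8 ≈ 3.56 * 3.5115 ≈ 12.5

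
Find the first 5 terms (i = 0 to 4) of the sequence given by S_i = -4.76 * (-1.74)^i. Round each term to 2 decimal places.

This is a geometric sequence.
i=0: S_0 = -4.76 * (-1.74)^0 = -4.76
i=1: S_1 = -4.76 * (-1.74)^1 ≈ 8.28
i=2: S_2 = -4.76 * (-1.74)^2 ≈ -14.41
i=3: S_3 = -4.76 * (-1.74)^3 ≈ 25.08
i=4: S_4 = -4.76 * (-1.74)^4 ≈ -43.63
The first 5 terms are: [-4.76, 8.28, -14.41, 25.08, -43.63]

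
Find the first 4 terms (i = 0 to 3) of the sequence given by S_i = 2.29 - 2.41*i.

This is an arithmetic sequence.
i=0: S_0 = 2.29 + -2.41*0 = 2.29
i=1: S_1 = 2.29 + -2.41*1 = -0.12
i=2: S_2 = 2.29 + -2.41*2 = -2.53
i=3: S_3 = 2.29 + -2.41*3 = -4.94
The first 4 terms are: [2.29, -0.12, -2.53, -4.94]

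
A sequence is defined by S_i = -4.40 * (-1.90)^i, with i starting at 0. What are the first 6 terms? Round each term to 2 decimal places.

This is a geometric sequence.
i=0: S_0 = -4.4 * (-1.9)^0 = -4.4
i=1: S_1 = -4.4 * (-1.9)^1 = 8.36
i=2: S_2 = -4.4 * (-1.9)^2 ≈ -15.88
i=3: S_3 = -4.4 * (-1.9)^3 ≈ 30.18
i=4: S_4 = -4.4 * (-1.9)^4 ≈ -57.34
i=5: S_5 = -4.4 * (-1.9)^5 ≈ 108.95
The first 6 terms are: [-4.4, 8.36, -15.88, 30.18, -57.34, 108.95]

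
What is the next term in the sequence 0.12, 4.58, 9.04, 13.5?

Differences: 4.58 - 0.12 = 4.46
This is an arithmetic sequence with common difference d = 4.46.
Next term = 13.5 + 4.46 = 17.96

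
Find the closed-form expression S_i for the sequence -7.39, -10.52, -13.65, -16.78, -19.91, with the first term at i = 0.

Check differences: -10.52 - -7.39 = -3.13
-13.65 - -10.52 = -3.13
Common difference d = -3.13.
First term a = -7.39.
Formula: S_i = -7.39 - 3.13*i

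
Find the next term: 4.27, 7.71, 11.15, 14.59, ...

Differences: 7.71 - 4.27 = 3.44
This is an arithmetic sequence with common difference d = 3.44.
Next term = 14.59 + 3.44 = 18.03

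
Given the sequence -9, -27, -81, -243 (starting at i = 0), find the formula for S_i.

Check ratios: -27 / -9 = 3.0
Common ratio r = 3.
First term a = -9.
Formula: S_i = -9 * 3^i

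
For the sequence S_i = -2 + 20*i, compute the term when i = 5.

S_5 = -2 + 20*5 = -2 + 100 = 98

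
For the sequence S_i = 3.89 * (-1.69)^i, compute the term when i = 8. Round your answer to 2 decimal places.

S_8 = 3.89 * (-1.69)^8 ≈ 3.89 * 66.5417 ≈ 258.85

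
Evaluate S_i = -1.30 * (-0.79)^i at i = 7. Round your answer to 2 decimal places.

S_7 = -1.3 * (-0.79)^7 ≈ -1.3 * -0.192 ≈ 0.25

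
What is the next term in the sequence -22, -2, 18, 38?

Differences: -2 - -22 = 20
This is an arithmetic sequence with common difference d = 20.
Next term = 38 + 20 = 58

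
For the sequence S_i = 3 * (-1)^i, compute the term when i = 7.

S_7 = 3 * (-1)^7 = 3 * -1 = -3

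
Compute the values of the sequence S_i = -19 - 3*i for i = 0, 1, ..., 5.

This is an arithmetic sequence.
i=0: S_0 = -19 + -3*0 = -19
i=1: S_1 = -19 + -3*1 = -22
i=2: S_2 = -19 + -3*2 = -25
i=3: S_3 = -19 + -3*3 = -28
i=4: S_4 = -19 + -3*4 = -31
i=5: S_5 = -19 + -3*5 = -34
The first 6 terms are: [-19, -22, -25, -28, -31, -34]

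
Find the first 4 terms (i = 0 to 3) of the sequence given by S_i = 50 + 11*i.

This is an arithmetic sequence.
i=0: S_0 = 50 + 11*0 = 50
i=1: S_1 = 50 + 11*1 = 61
i=2: S_2 = 50 + 11*2 = 72
i=3: S_3 = 50 + 11*3 = 83
The first 4 terms are: [50, 61, 72, 83]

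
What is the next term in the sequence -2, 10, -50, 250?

Ratios: 10 / -2 = -5.0
This is a geometric sequence with common ratio r = -5.
Next term = 250 * -5 = -1250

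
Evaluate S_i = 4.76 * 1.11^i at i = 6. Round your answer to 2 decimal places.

S_6 = 4.76 * 1.11^6 ≈ 4.76 * 1.8704 ≈ 8.9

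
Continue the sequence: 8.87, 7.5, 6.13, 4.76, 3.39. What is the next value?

Differences: 7.5 - 8.87 = -1.37
This is an arithmetic sequence with common difference d = -1.37.
Next term = 3.39 + -1.37 = 2.02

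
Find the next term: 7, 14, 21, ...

Differences: 14 - 7 = 7
This is an arithmetic sequence with common difference d = 7.
Next term = 21 + 7 = 28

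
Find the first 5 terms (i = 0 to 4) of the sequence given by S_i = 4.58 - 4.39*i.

This is an arithmetic sequence.
i=0: S_0 = 4.58 + -4.39*0 = 4.58
i=1: S_1 = 4.58 + -4.39*1 = 0.19
i=2: S_2 = 4.58 + -4.39*2 = -4.2
i=3: S_3 = 4.58 + -4.39*3 = -8.59
i=4: S_4 = 4.58 + -4.39*4 = -12.98
The first 5 terms are: [4.58, 0.19, -4.2, -8.59, -12.98]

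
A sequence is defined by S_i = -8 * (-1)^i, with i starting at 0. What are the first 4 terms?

This is a geometric sequence.
i=0: S_0 = -8 * (-1)^0 = -8
i=1: S_1 = -8 * (-1)^1 = 8
i=2: S_2 = -8 * (-1)^2 = -8
i=3: S_3 = -8 * (-1)^3 = 8
The first 4 terms are: [-8, 8, -8, 8]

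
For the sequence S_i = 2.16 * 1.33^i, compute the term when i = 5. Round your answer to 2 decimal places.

S_5 = 2.16 * 1.33^5 ≈ 2.16 * 4.1616 ≈ 8.99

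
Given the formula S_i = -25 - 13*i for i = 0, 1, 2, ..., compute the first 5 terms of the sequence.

This is an arithmetic sequence.
i=0: S_0 = -25 + -13*0 = -25
i=1: S_1 = -25 + -13*1 = -38
i=2: S_2 = -25 + -13*2 = -51
i=3: S_3 = -25 + -13*3 = -64
i=4: S_4 = -25 + -13*4 = -77
The first 5 terms are: [-25, -38, -51, -64, -77]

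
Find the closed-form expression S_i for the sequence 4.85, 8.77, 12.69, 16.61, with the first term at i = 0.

Check differences: 8.77 - 4.85 = 3.92
12.69 - 8.77 = 3.92
Common difference d = 3.92.
First term a = 4.85.
Formula: S_i = 4.85 + 3.92*i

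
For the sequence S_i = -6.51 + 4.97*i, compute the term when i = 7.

S_7 = -6.51 + 4.97*7 = -6.51 + 34.79 = 28.28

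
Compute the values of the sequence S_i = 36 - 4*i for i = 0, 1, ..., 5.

This is an arithmetic sequence.
i=0: S_0 = 36 + -4*0 = 36
i=1: S_1 = 36 + -4*1 = 32
i=2: S_2 = 36 + -4*2 = 28
i=3: S_3 = 36 + -4*3 = 24
i=4: S_4 = 36 + -4*4 = 20
i=5: S_5 = 36 + -4*5 = 16
The first 6 terms are: [36, 32, 28, 24, 20, 16]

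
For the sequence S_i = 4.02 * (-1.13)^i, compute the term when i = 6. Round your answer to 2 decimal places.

S_6 = 4.02 * (-1.13)^6 ≈ 4.02 * 2.082 ≈ 8.37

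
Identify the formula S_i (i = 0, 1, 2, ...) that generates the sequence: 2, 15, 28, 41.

Check differences: 15 - 2 = 13
28 - 15 = 13
Common difference d = 13.
First term a = 2.
Formula: S_i = 2 + 13*i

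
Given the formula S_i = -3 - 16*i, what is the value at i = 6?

S_6 = -3 + -16*6 = -3 + -96 = -99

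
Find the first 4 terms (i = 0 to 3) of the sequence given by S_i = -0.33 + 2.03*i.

This is an arithmetic sequence.
i=0: S_0 = -0.33 + 2.03*0 = -0.33
i=1: S_1 = -0.33 + 2.03*1 = 1.7
i=2: S_2 = -0.33 + 2.03*2 = 3.73
i=3: S_3 = -0.33 + 2.03*3 = 5.76
The first 4 terms are: [-0.33, 1.7, 3.73, 5.76]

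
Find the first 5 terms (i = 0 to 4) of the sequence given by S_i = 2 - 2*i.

This is an arithmetic sequence.
i=0: S_0 = 2 + -2*0 = 2
i=1: S_1 = 2 + -2*1 = 0
i=2: S_2 = 2 + -2*2 = -2
i=3: S_3 = 2 + -2*3 = -4
i=4: S_4 = 2 + -2*4 = -6
The first 5 terms are: [2, 0, -2, -4, -6]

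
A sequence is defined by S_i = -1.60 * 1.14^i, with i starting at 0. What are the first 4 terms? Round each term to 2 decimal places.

This is a geometric sequence.
i=0: S_0 = -1.6 * 1.14^0 = -1.6
i=1: S_1 = -1.6 * 1.14^1 ≈ -1.82
i=2: S_2 = -1.6 * 1.14^2 ≈ -2.08
i=3: S_3 = -1.6 * 1.14^3 ≈ -2.37
The first 4 terms are: [-1.6, -1.82, -2.08, -2.37]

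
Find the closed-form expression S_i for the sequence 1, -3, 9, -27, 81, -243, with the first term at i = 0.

Check ratios: -3 / 1 = -3.0
Common ratio r = -3.
First term a = 1.
Formula: S_i = 1 * (-3)^i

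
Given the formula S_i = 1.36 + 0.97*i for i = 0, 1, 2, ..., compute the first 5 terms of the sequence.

This is an arithmetic sequence.
i=0: S_0 = 1.36 + 0.97*0 = 1.36
i=1: S_1 = 1.36 + 0.97*1 = 2.33
i=2: S_2 = 1.36 + 0.97*2 = 3.3
i=3: S_3 = 1.36 + 0.97*3 = 4.27
i=4: S_4 = 1.36 + 0.97*4 = 5.24
The first 5 terms are: [1.36, 2.33, 3.3, 4.27, 5.24]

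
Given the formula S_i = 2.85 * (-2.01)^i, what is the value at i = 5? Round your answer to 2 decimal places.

S_5 = 2.85 * (-2.01)^5 ≈ 2.85 * -32.808 ≈ -93.5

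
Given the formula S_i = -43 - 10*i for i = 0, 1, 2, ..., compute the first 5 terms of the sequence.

This is an arithmetic sequence.
i=0: S_0 = -43 + -10*0 = -43
i=1: S_1 = -43 + -10*1 = -53
i=2: S_2 = -43 + -10*2 = -63
i=3: S_3 = -43 + -10*3 = -73
i=4: S_4 = -43 + -10*4 = -83
The first 5 terms are: [-43, -53, -63, -73, -83]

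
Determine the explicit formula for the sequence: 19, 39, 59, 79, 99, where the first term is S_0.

Check differences: 39 - 19 = 20
59 - 39 = 20
Common difference d = 20.
First term a = 19.
Formula: S_i = 19 + 20*i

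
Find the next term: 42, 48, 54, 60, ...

Differences: 48 - 42 = 6
This is an arithmetic sequence with common difference d = 6.
Next term = 60 + 6 = 66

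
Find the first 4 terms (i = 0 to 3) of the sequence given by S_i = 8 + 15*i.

This is an arithmetic sequence.
i=0: S_0 = 8 + 15*0 = 8
i=1: S_1 = 8 + 15*1 = 23
i=2: S_2 = 8 + 15*2 = 38
i=3: S_3 = 8 + 15*3 = 53
The first 4 terms are: [8, 23, 38, 53]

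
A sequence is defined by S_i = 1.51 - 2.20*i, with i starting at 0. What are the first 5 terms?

This is an arithmetic sequence.
i=0: S_0 = 1.51 + -2.2*0 = 1.51
i=1: S_1 = 1.51 + -2.2*1 = -0.69
i=2: S_2 = 1.51 + -2.2*2 = -2.89
i=3: S_3 = 1.51 + -2.2*3 = -5.09
i=4: S_4 = 1.51 + -2.2*4 = -7.29
The first 5 terms are: [1.51, -0.69, -2.89, -5.09, -7.29]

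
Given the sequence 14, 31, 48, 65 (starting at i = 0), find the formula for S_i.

Check differences: 31 - 14 = 17
48 - 31 = 17
Common difference d = 17.
First term a = 14.
Formula: S_i = 14 + 17*i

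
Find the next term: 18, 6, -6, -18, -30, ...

Differences: 6 - 18 = -12
This is an arithmetic sequence with common difference d = -12.
Next term = -30 + -12 = -42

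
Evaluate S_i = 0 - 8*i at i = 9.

S_9 = 0 + -8*9 = 0 + -72 = -72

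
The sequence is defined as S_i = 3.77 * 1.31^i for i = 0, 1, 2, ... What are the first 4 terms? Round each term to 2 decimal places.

This is a geometric sequence.
i=0: S_0 = 3.77 * 1.31^0 = 3.77
i=1: S_1 = 3.77 * 1.31^1 ≈ 4.94
i=2: S_2 = 3.77 * 1.31^2 ≈ 6.47
i=3: S_3 = 3.77 * 1.31^3 ≈ 8.48
The first 4 terms are: [3.77, 4.94, 6.47, 8.48]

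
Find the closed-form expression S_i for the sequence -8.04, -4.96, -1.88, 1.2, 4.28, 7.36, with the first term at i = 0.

Check differences: -4.96 - -8.04 = 3.08
-1.88 - -4.96 = 3.08
Common difference d = 3.08.
First term a = -8.04.
Formula: S_i = -8.04 + 3.08*i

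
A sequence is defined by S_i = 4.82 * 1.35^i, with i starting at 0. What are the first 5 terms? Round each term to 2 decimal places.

This is a geometric sequence.
i=0: S_0 = 4.82 * 1.35^0 = 4.82
i=1: S_1 = 4.82 * 1.35^1 ≈ 6.51
i=2: S_2 = 4.82 * 1.35^2 ≈ 8.78
i=3: S_3 = 4.82 * 1.35^3 ≈ 11.86
i=4: S_4 = 4.82 * 1.35^4 ≈ 16.01
The first 5 terms are: [4.82, 6.51, 8.78, 11.86, 16.01]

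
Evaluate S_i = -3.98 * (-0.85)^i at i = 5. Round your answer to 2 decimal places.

S_5 = -3.98 * (-0.85)^5 ≈ -3.98 * -0.4437 ≈ 1.77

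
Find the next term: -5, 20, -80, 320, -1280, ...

Ratios: 20 / -5 = -4.0
This is a geometric sequence with common ratio r = -4.
Next term = -1280 * -4 = 5120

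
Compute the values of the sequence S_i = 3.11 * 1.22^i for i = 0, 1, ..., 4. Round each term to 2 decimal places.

This is a geometric sequence.
i=0: S_0 = 3.11 * 1.22^0 = 3.11
i=1: S_1 = 3.11 * 1.22^1 ≈ 3.79
i=2: S_2 = 3.11 * 1.22^2 ≈ 4.63
i=3: S_3 = 3.11 * 1.22^3 ≈ 5.65
i=4: S_4 = 3.11 * 1.22^4 ≈ 6.89
The first 5 terms are: [3.11, 3.79, 4.63, 5.65, 6.89]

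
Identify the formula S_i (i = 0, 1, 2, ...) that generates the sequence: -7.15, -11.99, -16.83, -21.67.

Check differences: -11.99 - -7.15 = -4.84
-16.83 - -11.99 = -4.84
Common difference d = -4.84.
First term a = -7.15.
Formula: S_i = -7.15 - 4.84*i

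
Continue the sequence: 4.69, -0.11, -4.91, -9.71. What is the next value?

Differences: -0.11 - 4.69 = -4.8
This is an arithmetic sequence with common difference d = -4.8.
Next term = -9.71 + -4.8 = -14.51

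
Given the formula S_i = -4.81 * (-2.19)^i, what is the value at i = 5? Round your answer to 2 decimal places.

S_5 = -4.81 * (-2.19)^5 ≈ -4.81 * -50.3756 ≈ 242.31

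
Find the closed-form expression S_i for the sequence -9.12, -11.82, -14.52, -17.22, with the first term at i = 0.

Check differences: -11.82 - -9.12 = -2.7
-14.52 - -11.82 = -2.7
Common difference d = -2.7.
First term a = -9.12.
Formula: S_i = -9.12 - 2.70*i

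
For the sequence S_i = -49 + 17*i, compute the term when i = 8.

S_8 = -49 + 17*8 = -49 + 136 = 87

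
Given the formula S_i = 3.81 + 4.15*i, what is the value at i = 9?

S_9 = 3.81 + 4.15*9 = 3.81 + 37.35 = 41.16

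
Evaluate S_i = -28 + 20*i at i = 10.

S_10 = -28 + 20*10 = -28 + 200 = 172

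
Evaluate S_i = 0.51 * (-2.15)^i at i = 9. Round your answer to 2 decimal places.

S_9 = 0.51 * (-2.15)^9 ≈ 0.51 * -981.6262 ≈ -500.63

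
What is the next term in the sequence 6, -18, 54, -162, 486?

Ratios: -18 / 6 = -3.0
This is a geometric sequence with common ratio r = -3.
Next term = 486 * -3 = -1458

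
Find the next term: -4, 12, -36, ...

Ratios: 12 / -4 = -3.0
This is a geometric sequence with common ratio r = -3.
Next term = -36 * -3 = 108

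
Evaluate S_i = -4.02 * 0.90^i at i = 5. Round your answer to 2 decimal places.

S_5 = -4.02 * 0.9^5 ≈ -4.02 * 0.5905 ≈ -2.37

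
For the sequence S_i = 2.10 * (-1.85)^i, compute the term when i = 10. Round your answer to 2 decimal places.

S_10 = 2.1 * (-1.85)^10 ≈ 2.1 * 469.5883 ≈ 986.14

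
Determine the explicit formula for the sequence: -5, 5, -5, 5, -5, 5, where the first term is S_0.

Check ratios: 5 / -5 = -1.0
Common ratio r = -1.
First term a = -5.
Formula: S_i = -5 * (-1)^i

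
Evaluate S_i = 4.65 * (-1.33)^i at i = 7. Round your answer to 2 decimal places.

S_7 = 4.65 * (-1.33)^7 ≈ 4.65 * -7.3614 ≈ -34.23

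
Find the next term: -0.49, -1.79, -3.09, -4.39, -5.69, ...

Differences: -1.79 - -0.49 = -1.3
This is an arithmetic sequence with common difference d = -1.3.
Next term = -5.69 + -1.3 = -6.99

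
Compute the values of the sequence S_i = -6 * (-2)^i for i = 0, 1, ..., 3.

This is a geometric sequence.
i=0: S_0 = -6 * (-2)^0 = -6
i=1: S_1 = -6 * (-2)^1 = 12
i=2: S_2 = -6 * (-2)^2 = -24
i=3: S_3 = -6 * (-2)^3 = 48
The first 4 terms are: [-6, 12, -24, 48]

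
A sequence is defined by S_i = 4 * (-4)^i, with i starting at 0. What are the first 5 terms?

This is a geometric sequence.
i=0: S_0 = 4 * (-4)^0 = 4
i=1: S_1 = 4 * (-4)^1 = -16
i=2: S_2 = 4 * (-4)^2 = 64
i=3: S_3 = 4 * (-4)^3 = -256
i=4: S_4 = 4 * (-4)^4 = 1024
The first 5 terms are: [4, -16, 64, -256, 1024]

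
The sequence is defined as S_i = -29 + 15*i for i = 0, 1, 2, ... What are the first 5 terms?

This is an arithmetic sequence.
i=0: S_0 = -29 + 15*0 = -29
i=1: S_1 = -29 + 15*1 = -14
i=2: S_2 = -29 + 15*2 = 1
i=3: S_3 = -29 + 15*3 = 16
i=4: S_4 = -29 + 15*4 = 31
The first 5 terms are: [-29, -14, 1, 16, 31]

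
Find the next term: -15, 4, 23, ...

Differences: 4 - -15 = 19
This is an arithmetic sequence with common difference d = 19.
Next term = 23 + 19 = 42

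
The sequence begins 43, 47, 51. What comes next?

Differences: 47 - 43 = 4
This is an arithmetic sequence with common difference d = 4.
Next term = 51 + 4 = 55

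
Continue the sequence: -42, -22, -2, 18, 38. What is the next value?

Differences: -22 - -42 = 20
This is an arithmetic sequence with common difference d = 20.
Next term = 38 + 20 = 58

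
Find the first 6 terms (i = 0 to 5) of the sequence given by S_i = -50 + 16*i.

This is an arithmetic sequence.
i=0: S_0 = -50 + 16*0 = -50
i=1: S_1 = -50 + 16*1 = -34
i=2: S_2 = -50 + 16*2 = -18
i=3: S_3 = -50 + 16*3 = -2
i=4: S_4 = -50 + 16*4 = 14
i=5: S_5 = -50 + 16*5 = 30
The first 6 terms are: [-50, -34, -18, -2, 14, 30]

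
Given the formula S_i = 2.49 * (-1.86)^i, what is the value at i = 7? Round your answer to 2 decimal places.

S_7 = 2.49 * (-1.86)^7 ≈ 2.49 * -77.0177 ≈ -191.77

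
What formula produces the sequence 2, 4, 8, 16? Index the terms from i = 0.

Check ratios: 4 / 2 = 2.0
Common ratio r = 2.
First term a = 2.
Formula: S_i = 2 * 2^i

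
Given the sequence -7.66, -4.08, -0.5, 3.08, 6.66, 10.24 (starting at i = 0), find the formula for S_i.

Check differences: -4.08 - -7.66 = 3.58
-0.5 - -4.08 = 3.58
Common difference d = 3.58.
First term a = -7.66.
Formula: S_i = -7.66 + 3.58*i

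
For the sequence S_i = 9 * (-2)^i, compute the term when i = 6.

S_6 = 9 * (-2)^6 = 9 * 64 = 576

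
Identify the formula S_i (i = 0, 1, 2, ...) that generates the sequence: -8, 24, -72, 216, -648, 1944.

Check ratios: 24 / -8 = -3.0
Common ratio r = -3.
First term a = -8.
Formula: S_i = -8 * (-3)^i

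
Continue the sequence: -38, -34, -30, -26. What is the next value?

Differences: -34 - -38 = 4
This is an arithmetic sequence with common difference d = 4.
Next term = -26 + 4 = -22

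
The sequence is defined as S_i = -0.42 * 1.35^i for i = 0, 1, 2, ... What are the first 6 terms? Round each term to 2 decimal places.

This is a geometric sequence.
i=0: S_0 = -0.42 * 1.35^0 = -0.42
i=1: S_1 = -0.42 * 1.35^1 ≈ -0.57
i=2: S_2 = -0.42 * 1.35^2 ≈ -0.77
i=3: S_3 = -0.42 * 1.35^3 ≈ -1.03
i=4: S_4 = -0.42 * 1.35^4 ≈ -1.4
i=5: S_5 = -0.42 * 1.35^5 ≈ -1.88
The first 6 terms are: [-0.42, -0.57, -0.77, -1.03, -1.4, -1.88]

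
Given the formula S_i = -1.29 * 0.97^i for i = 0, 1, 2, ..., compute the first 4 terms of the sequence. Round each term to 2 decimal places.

This is a geometric sequence.
i=0: S_0 = -1.29 * 0.97^0 = -1.29
i=1: S_1 = -1.29 * 0.97^1 ≈ -1.25
i=2: S_2 = -1.29 * 0.97^2 ≈ -1.21
i=3: S_3 = -1.29 * 0.97^3 ≈ -1.18
The first 4 terms are: [-1.29, -1.25, -1.21, -1.18]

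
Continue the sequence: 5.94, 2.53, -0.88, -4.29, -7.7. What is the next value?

Differences: 2.53 - 5.94 = -3.41
This is an arithmetic sequence with common difference d = -3.41.
Next term = -7.7 + -3.41 = -11.11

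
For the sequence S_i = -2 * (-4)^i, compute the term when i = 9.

S_9 = -2 * (-4)^9 = -2 * -262144 = 524288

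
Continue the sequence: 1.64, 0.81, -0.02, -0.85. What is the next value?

Differences: 0.81 - 1.64 = -0.83
This is an arithmetic sequence with common difference d = -0.83.
Next term = -0.85 + -0.83 = -1.68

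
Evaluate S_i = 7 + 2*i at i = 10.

S_10 = 7 + 2*10 = 7 + 20 = 27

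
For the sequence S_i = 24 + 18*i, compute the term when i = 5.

S_5 = 24 + 18*5 = 24 + 90 = 114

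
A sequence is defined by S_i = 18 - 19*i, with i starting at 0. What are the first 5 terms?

This is an arithmetic sequence.
i=0: S_0 = 18 + -19*0 = 18
i=1: S_1 = 18 + -19*1 = -1
i=2: S_2 = 18 + -19*2 = -20
i=3: S_3 = 18 + -19*3 = -39
i=4: S_4 = 18 + -19*4 = -58
The first 5 terms are: [18, -1, -20, -39, -58]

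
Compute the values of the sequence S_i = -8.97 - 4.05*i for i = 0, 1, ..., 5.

This is an arithmetic sequence.
i=0: S_0 = -8.97 + -4.05*0 = -8.97
i=1: S_1 = -8.97 + -4.05*1 = -13.02
i=2: S_2 = -8.97 + -4.05*2 = -17.07
i=3: S_3 = -8.97 + -4.05*3 = -21.12
i=4: S_4 = -8.97 + -4.05*4 = -25.17
i=5: S_5 = -8.97 + -4.05*5 = -29.22
The first 6 terms are: [-8.97, -13.02, -17.07, -21.12, -25.17, -29.22]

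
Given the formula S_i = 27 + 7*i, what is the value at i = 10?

S_10 = 27 + 7*10 = 27 + 70 = 97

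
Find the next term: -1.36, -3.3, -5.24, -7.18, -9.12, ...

Differences: -3.3 - -1.36 = -1.94
This is an arithmetic sequence with common difference d = -1.94.
Next term = -9.12 + -1.94 = -11.06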